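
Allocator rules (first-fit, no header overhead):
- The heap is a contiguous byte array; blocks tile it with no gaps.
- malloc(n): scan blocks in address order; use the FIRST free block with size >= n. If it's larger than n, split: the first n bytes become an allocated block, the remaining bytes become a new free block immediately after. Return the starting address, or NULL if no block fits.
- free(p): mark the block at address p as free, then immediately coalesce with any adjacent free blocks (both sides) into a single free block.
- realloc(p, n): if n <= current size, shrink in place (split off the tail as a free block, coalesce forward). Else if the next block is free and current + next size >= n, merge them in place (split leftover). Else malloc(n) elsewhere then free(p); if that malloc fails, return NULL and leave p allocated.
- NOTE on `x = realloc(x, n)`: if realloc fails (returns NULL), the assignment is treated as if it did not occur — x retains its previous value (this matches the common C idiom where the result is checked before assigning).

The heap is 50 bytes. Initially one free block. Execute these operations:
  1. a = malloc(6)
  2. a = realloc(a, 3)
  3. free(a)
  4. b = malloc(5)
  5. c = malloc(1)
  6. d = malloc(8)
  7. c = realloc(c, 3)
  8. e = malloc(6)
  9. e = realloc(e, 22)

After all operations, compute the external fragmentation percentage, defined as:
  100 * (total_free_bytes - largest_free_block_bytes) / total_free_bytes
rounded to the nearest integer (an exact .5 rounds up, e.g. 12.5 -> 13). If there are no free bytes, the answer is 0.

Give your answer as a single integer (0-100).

Answer: 8

Derivation:
Op 1: a = malloc(6) -> a = 0; heap: [0-5 ALLOC][6-49 FREE]
Op 2: a = realloc(a, 3) -> a = 0; heap: [0-2 ALLOC][3-49 FREE]
Op 3: free(a) -> (freed a); heap: [0-49 FREE]
Op 4: b = malloc(5) -> b = 0; heap: [0-4 ALLOC][5-49 FREE]
Op 5: c = malloc(1) -> c = 5; heap: [0-4 ALLOC][5-5 ALLOC][6-49 FREE]
Op 6: d = malloc(8) -> d = 6; heap: [0-4 ALLOC][5-5 ALLOC][6-13 ALLOC][14-49 FREE]
Op 7: c = realloc(c, 3) -> c = 14; heap: [0-4 ALLOC][5-5 FREE][6-13 ALLOC][14-16 ALLOC][17-49 FREE]
Op 8: e = malloc(6) -> e = 17; heap: [0-4 ALLOC][5-5 FREE][6-13 ALLOC][14-16 ALLOC][17-22 ALLOC][23-49 FREE]
Op 9: e = realloc(e, 22) -> e = 17; heap: [0-4 ALLOC][5-5 FREE][6-13 ALLOC][14-16 ALLOC][17-38 ALLOC][39-49 FREE]
Free blocks: [1 11] total_free=12 largest=11 -> 100*(12-11)/12 = 100/12 ≈ 8.333 -> rounds to 8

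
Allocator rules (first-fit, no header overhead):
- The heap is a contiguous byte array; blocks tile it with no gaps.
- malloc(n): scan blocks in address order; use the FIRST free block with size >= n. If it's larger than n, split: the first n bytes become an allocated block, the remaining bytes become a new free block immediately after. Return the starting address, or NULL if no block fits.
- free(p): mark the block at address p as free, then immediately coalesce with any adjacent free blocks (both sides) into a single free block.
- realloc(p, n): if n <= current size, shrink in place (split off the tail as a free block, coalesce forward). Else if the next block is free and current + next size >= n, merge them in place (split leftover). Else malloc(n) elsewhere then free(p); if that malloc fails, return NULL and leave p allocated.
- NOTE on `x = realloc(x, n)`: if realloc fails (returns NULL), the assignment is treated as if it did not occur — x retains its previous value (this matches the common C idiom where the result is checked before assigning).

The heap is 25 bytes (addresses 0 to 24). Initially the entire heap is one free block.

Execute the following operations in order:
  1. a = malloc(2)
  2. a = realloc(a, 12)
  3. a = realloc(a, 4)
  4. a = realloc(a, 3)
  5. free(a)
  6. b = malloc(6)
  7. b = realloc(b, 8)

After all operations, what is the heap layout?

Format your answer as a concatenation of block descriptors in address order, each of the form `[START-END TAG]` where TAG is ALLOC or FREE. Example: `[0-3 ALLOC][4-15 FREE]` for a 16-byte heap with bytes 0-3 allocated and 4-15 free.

Op 1: a = malloc(2) -> a = 0; heap: [0-1 ALLOC][2-24 FREE]
Op 2: a = realloc(a, 12) -> a = 0; heap: [0-11 ALLOC][12-24 FREE]
Op 3: a = realloc(a, 4) -> a = 0; heap: [0-3 ALLOC][4-24 FREE]
Op 4: a = realloc(a, 3) -> a = 0; heap: [0-2 ALLOC][3-24 FREE]
Op 5: free(a) -> (freed a); heap: [0-24 FREE]
Op 6: b = malloc(6) -> b = 0; heap: [0-5 ALLOC][6-24 FREE]
Op 7: b = realloc(b, 8) -> b = 0; heap: [0-7 ALLOC][8-24 FREE]

Answer: [0-7 ALLOC][8-24 FREE]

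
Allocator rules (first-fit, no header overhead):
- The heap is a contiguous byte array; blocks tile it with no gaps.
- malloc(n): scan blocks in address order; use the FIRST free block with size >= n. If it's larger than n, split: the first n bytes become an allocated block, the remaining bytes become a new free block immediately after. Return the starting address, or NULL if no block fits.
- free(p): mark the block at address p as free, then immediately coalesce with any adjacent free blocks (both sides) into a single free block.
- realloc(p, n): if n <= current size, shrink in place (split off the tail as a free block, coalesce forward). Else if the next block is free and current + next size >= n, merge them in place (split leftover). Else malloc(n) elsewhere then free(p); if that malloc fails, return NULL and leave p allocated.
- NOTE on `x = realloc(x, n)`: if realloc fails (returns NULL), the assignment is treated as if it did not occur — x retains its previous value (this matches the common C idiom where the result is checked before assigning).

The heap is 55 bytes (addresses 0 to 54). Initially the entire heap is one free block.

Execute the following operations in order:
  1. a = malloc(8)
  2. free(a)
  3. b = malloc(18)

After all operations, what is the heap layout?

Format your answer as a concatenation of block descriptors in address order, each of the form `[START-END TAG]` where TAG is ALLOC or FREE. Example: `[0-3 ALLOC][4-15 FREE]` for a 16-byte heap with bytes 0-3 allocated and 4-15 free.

Op 1: a = malloc(8) -> a = 0; heap: [0-7 ALLOC][8-54 FREE]
Op 2: free(a) -> (freed a); heap: [0-54 FREE]
Op 3: b = malloc(18) -> b = 0; heap: [0-17 ALLOC][18-54 FREE]

Answer: [0-17 ALLOC][18-54 FREE]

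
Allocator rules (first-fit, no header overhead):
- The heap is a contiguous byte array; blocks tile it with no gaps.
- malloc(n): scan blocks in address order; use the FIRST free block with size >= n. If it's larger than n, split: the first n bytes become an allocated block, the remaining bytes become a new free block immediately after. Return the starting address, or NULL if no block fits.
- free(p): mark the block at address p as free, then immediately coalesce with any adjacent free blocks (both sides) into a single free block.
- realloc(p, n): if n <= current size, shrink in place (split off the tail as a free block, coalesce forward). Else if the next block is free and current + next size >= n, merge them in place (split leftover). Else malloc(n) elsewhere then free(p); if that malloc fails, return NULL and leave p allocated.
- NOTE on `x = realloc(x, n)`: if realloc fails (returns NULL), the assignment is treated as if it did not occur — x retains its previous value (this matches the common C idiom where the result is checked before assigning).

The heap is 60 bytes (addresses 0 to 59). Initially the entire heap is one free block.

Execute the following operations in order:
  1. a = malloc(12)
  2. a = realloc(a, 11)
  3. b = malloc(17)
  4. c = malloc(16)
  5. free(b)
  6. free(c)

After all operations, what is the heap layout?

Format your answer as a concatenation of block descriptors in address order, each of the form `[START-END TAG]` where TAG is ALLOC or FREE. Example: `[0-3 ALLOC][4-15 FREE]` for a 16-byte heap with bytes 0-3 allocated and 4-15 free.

Answer: [0-10 ALLOC][11-59 FREE]

Derivation:
Op 1: a = malloc(12) -> a = 0; heap: [0-11 ALLOC][12-59 FREE]
Op 2: a = realloc(a, 11) -> a = 0; heap: [0-10 ALLOC][11-59 FREE]
Op 3: b = malloc(17) -> b = 11; heap: [0-10 ALLOC][11-27 ALLOC][28-59 FREE]
Op 4: c = malloc(16) -> c = 28; heap: [0-10 ALLOC][11-27 ALLOC][28-43 ALLOC][44-59 FREE]
Op 5: free(b) -> (freed b); heap: [0-10 ALLOC][11-27 FREE][28-43 ALLOC][44-59 FREE]
Op 6: free(c) -> (freed c); heap: [0-10 ALLOC][11-59 FREE]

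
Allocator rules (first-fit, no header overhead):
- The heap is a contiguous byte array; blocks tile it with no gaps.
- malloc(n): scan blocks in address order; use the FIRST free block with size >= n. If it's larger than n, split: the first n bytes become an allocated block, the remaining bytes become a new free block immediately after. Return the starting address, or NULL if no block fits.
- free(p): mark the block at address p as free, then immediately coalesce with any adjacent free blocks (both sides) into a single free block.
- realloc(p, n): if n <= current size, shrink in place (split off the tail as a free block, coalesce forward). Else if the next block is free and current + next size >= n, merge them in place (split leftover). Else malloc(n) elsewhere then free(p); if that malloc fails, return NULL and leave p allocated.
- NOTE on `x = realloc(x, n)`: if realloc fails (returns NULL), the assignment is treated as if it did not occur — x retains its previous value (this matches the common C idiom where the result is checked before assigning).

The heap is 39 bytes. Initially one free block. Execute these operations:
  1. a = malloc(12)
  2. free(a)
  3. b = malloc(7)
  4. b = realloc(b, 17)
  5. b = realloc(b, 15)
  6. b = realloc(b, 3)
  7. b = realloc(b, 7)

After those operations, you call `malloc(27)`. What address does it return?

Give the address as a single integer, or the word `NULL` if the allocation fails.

Op 1: a = malloc(12) -> a = 0; heap: [0-11 ALLOC][12-38 FREE]
Op 2: free(a) -> (freed a); heap: [0-38 FREE]
Op 3: b = malloc(7) -> b = 0; heap: [0-6 ALLOC][7-38 FREE]
Op 4: b = realloc(b, 17) -> b = 0; heap: [0-16 ALLOC][17-38 FREE]
Op 5: b = realloc(b, 15) -> b = 0; heap: [0-14 ALLOC][15-38 FREE]
Op 6: b = realloc(b, 3) -> b = 0; heap: [0-2 ALLOC][3-38 FREE]
Op 7: b = realloc(b, 7) -> b = 0; heap: [0-6 ALLOC][7-38 FREE]
malloc(27): first-fit scan over [0-6 ALLOC][7-38 FREE] -> 7

Answer: 7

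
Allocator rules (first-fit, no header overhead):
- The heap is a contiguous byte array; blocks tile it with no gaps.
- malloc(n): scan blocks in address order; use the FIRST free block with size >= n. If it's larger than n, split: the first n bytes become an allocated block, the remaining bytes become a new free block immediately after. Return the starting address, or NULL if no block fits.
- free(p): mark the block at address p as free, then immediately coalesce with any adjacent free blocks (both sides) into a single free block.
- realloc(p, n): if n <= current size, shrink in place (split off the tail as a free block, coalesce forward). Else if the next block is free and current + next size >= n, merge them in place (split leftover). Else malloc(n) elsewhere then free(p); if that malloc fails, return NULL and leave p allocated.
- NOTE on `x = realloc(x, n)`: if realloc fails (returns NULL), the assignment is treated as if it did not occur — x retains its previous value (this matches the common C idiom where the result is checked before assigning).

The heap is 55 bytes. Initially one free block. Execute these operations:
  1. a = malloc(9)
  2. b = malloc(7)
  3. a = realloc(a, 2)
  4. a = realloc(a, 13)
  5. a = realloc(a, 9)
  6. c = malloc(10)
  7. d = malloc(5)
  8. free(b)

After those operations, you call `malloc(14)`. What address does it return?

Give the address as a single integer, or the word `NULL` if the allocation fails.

Answer: 35

Derivation:
Op 1: a = malloc(9) -> a = 0; heap: [0-8 ALLOC][9-54 FREE]
Op 2: b = malloc(7) -> b = 9; heap: [0-8 ALLOC][9-15 ALLOC][16-54 FREE]
Op 3: a = realloc(a, 2) -> a = 0; heap: [0-1 ALLOC][2-8 FREE][9-15 ALLOC][16-54 FREE]
Op 4: a = realloc(a, 13) -> a = 16; heap: [0-8 FREE][9-15 ALLOC][16-28 ALLOC][29-54 FREE]
Op 5: a = realloc(a, 9) -> a = 16; heap: [0-8 FREE][9-15 ALLOC][16-24 ALLOC][25-54 FREE]
Op 6: c = malloc(10) -> c = 25; heap: [0-8 FREE][9-15 ALLOC][16-24 ALLOC][25-34 ALLOC][35-54 FREE]
Op 7: d = malloc(5) -> d = 0; heap: [0-4 ALLOC][5-8 FREE][9-15 ALLOC][16-24 ALLOC][25-34 ALLOC][35-54 FREE]
Op 8: free(b) -> (freed b); heap: [0-4 ALLOC][5-15 FREE][16-24 ALLOC][25-34 ALLOC][35-54 FREE]
malloc(14): first-fit scan over [0-4 ALLOC][5-15 FREE][16-24 ALLOC][25-34 ALLOC][35-54 FREE] -> 35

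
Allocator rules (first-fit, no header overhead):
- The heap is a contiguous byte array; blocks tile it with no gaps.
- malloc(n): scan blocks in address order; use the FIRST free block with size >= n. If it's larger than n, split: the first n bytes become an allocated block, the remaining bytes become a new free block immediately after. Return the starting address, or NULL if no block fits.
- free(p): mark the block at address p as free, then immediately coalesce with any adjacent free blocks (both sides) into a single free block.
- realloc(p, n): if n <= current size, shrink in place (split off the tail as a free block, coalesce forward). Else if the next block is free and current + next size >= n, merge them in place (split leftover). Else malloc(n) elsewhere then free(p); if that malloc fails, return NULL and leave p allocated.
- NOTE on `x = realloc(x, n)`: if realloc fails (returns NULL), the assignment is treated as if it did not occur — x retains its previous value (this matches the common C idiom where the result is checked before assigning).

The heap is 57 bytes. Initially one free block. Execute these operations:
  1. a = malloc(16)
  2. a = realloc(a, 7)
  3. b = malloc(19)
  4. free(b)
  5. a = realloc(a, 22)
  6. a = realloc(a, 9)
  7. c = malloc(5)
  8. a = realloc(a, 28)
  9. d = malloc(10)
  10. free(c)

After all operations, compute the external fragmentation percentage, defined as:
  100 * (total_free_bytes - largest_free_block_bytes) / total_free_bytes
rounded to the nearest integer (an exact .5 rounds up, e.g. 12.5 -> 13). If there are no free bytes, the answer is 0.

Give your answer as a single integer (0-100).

Answer: 26

Derivation:
Op 1: a = malloc(16) -> a = 0; heap: [0-15 ALLOC][16-56 FREE]
Op 2: a = realloc(a, 7) -> a = 0; heap: [0-6 ALLOC][7-56 FREE]
Op 3: b = malloc(19) -> b = 7; heap: [0-6 ALLOC][7-25 ALLOC][26-56 FREE]
Op 4: free(b) -> (freed b); heap: [0-6 ALLOC][7-56 FREE]
Op 5: a = realloc(a, 22) -> a = 0; heap: [0-21 ALLOC][22-56 FREE]
Op 6: a = realloc(a, 9) -> a = 0; heap: [0-8 ALLOC][9-56 FREE]
Op 7: c = malloc(5) -> c = 9; heap: [0-8 ALLOC][9-13 ALLOC][14-56 FREE]
Op 8: a = realloc(a, 28) -> a = 14; heap: [0-8 FREE][9-13 ALLOC][14-41 ALLOC][42-56 FREE]
Op 9: d = malloc(10) -> d = 42; heap: [0-8 FREE][9-13 ALLOC][14-41 ALLOC][42-51 ALLOC][52-56 FREE]
Op 10: free(c) -> (freed c); heap: [0-13 FREE][14-41 ALLOC][42-51 ALLOC][52-56 FREE]
Free blocks: [14 5] total_free=19 largest=14 -> 100*(19-14)/19 = 500/19 ≈ 26.316 -> rounds to 26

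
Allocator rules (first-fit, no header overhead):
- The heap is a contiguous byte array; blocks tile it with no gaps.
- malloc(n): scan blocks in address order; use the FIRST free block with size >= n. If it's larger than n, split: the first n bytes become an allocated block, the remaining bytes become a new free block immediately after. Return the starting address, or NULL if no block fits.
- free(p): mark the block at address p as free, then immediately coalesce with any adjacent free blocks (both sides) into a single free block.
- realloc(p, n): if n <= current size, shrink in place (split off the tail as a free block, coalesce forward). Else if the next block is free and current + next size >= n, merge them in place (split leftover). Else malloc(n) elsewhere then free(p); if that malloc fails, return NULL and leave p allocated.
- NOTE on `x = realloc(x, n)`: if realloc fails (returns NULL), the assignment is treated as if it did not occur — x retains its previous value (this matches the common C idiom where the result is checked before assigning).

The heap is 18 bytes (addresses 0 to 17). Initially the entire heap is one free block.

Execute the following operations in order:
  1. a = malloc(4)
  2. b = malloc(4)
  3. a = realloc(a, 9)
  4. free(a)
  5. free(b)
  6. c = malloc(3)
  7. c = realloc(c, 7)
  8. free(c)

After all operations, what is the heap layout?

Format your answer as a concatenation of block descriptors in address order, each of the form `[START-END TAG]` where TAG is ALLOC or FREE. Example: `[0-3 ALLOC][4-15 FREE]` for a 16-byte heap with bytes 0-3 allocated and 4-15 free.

Answer: [0-17 FREE]

Derivation:
Op 1: a = malloc(4) -> a = 0; heap: [0-3 ALLOC][4-17 FREE]
Op 2: b = malloc(4) -> b = 4; heap: [0-3 ALLOC][4-7 ALLOC][8-17 FREE]
Op 3: a = realloc(a, 9) -> a = 8; heap: [0-3 FREE][4-7 ALLOC][8-16 ALLOC][17-17 FREE]
Op 4: free(a) -> (freed a); heap: [0-3 FREE][4-7 ALLOC][8-17 FREE]
Op 5: free(b) -> (freed b); heap: [0-17 FREE]
Op 6: c = malloc(3) -> c = 0; heap: [0-2 ALLOC][3-17 FREE]
Op 7: c = realloc(c, 7) -> c = 0; heap: [0-6 ALLOC][7-17 FREE]
Op 8: free(c) -> (freed c); heap: [0-17 FREE]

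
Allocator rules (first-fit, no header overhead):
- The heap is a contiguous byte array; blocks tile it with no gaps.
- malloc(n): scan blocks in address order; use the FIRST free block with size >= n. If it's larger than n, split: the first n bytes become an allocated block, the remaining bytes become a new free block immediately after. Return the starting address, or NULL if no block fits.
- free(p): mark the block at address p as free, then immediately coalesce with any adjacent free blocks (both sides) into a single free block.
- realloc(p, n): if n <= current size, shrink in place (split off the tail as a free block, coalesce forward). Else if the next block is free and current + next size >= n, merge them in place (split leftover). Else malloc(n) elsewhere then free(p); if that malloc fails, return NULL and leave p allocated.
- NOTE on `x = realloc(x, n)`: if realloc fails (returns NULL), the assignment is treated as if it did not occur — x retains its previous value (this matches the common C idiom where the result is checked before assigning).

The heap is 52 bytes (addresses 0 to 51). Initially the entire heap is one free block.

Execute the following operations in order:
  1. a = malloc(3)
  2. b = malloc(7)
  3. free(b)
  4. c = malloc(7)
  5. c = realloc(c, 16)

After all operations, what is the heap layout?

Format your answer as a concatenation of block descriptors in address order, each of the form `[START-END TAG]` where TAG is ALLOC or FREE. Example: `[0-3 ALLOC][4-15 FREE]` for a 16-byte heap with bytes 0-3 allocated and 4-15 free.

Answer: [0-2 ALLOC][3-18 ALLOC][19-51 FREE]

Derivation:
Op 1: a = malloc(3) -> a = 0; heap: [0-2 ALLOC][3-51 FREE]
Op 2: b = malloc(7) -> b = 3; heap: [0-2 ALLOC][3-9 ALLOC][10-51 FREE]
Op 3: free(b) -> (freed b); heap: [0-2 ALLOC][3-51 FREE]
Op 4: c = malloc(7) -> c = 3; heap: [0-2 ALLOC][3-9 ALLOC][10-51 FREE]
Op 5: c = realloc(c, 16) -> c = 3; heap: [0-2 ALLOC][3-18 ALLOC][19-51 FREE]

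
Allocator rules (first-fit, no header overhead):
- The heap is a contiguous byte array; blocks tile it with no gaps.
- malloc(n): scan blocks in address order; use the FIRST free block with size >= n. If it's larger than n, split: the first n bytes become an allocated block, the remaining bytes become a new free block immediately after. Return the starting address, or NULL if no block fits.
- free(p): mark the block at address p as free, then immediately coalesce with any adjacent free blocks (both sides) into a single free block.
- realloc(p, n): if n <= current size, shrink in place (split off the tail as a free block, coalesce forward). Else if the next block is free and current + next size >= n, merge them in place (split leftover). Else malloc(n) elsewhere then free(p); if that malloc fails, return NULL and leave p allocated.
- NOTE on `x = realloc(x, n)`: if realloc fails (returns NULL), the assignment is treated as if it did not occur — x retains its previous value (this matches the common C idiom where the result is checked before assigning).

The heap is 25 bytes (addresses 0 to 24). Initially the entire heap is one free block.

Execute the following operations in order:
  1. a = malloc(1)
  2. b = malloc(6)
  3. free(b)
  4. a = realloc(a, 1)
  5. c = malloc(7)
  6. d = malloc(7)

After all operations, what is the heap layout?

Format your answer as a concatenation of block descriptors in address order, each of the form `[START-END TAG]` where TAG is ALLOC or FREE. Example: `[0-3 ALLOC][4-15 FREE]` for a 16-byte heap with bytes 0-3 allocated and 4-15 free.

Answer: [0-0 ALLOC][1-7 ALLOC][8-14 ALLOC][15-24 FREE]

Derivation:
Op 1: a = malloc(1) -> a = 0; heap: [0-0 ALLOC][1-24 FREE]
Op 2: b = malloc(6) -> b = 1; heap: [0-0 ALLOC][1-6 ALLOC][7-24 FREE]
Op 3: free(b) -> (freed b); heap: [0-0 ALLOC][1-24 FREE]
Op 4: a = realloc(a, 1) -> a = 0; heap: [0-0 ALLOC][1-24 FREE]
Op 5: c = malloc(7) -> c = 1; heap: [0-0 ALLOC][1-7 ALLOC][8-24 FREE]
Op 6: d = malloc(7) -> d = 8; heap: [0-0 ALLOC][1-7 ALLOC][8-14 ALLOC][15-24 FREE]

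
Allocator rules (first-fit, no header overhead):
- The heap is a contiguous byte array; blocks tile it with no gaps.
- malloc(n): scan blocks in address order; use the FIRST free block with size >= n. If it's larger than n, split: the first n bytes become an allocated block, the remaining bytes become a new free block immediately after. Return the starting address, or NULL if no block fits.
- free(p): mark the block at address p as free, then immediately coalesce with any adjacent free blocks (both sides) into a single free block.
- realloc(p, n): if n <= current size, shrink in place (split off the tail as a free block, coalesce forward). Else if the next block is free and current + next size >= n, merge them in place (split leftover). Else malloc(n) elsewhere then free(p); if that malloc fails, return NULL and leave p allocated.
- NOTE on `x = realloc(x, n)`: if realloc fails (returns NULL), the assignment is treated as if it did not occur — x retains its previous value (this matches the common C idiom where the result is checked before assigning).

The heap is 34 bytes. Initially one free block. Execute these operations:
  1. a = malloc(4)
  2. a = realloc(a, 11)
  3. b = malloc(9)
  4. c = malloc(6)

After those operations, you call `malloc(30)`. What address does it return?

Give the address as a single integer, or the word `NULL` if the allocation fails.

Answer: NULL

Derivation:
Op 1: a = malloc(4) -> a = 0; heap: [0-3 ALLOC][4-33 FREE]
Op 2: a = realloc(a, 11) -> a = 0; heap: [0-10 ALLOC][11-33 FREE]
Op 3: b = malloc(9) -> b = 11; heap: [0-10 ALLOC][11-19 ALLOC][20-33 FREE]
Op 4: c = malloc(6) -> c = 20; heap: [0-10 ALLOC][11-19 ALLOC][20-25 ALLOC][26-33 FREE]
malloc(30): first-fit scan over [0-10 ALLOC][11-19 ALLOC][20-25 ALLOC][26-33 FREE] -> NULL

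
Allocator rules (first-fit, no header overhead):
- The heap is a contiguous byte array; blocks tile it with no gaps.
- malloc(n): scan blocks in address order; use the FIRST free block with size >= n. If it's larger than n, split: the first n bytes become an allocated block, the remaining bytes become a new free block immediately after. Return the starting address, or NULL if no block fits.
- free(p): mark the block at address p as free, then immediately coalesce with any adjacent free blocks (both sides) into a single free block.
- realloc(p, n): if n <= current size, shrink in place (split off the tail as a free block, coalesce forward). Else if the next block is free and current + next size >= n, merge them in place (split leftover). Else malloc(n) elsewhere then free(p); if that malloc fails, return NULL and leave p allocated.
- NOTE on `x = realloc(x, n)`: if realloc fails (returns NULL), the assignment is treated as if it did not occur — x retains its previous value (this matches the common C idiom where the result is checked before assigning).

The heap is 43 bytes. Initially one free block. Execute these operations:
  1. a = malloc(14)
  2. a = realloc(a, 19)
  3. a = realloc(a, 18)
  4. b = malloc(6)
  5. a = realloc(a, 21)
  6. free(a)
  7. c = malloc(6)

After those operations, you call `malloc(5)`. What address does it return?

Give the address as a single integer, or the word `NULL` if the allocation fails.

Answer: 6

Derivation:
Op 1: a = malloc(14) -> a = 0; heap: [0-13 ALLOC][14-42 FREE]
Op 2: a = realloc(a, 19) -> a = 0; heap: [0-18 ALLOC][19-42 FREE]
Op 3: a = realloc(a, 18) -> a = 0; heap: [0-17 ALLOC][18-42 FREE]
Op 4: b = malloc(6) -> b = 18; heap: [0-17 ALLOC][18-23 ALLOC][24-42 FREE]
Op 5: a = realloc(a, 21) -> NULL (a unchanged); heap: [0-17 ALLOC][18-23 ALLOC][24-42 FREE]
Op 6: free(a) -> (freed a); heap: [0-17 FREE][18-23 ALLOC][24-42 FREE]
Op 7: c = malloc(6) -> c = 0; heap: [0-5 ALLOC][6-17 FREE][18-23 ALLOC][24-42 FREE]
malloc(5): first-fit scan over [0-5 ALLOC][6-17 FREE][18-23 ALLOC][24-42 FREE] -> 6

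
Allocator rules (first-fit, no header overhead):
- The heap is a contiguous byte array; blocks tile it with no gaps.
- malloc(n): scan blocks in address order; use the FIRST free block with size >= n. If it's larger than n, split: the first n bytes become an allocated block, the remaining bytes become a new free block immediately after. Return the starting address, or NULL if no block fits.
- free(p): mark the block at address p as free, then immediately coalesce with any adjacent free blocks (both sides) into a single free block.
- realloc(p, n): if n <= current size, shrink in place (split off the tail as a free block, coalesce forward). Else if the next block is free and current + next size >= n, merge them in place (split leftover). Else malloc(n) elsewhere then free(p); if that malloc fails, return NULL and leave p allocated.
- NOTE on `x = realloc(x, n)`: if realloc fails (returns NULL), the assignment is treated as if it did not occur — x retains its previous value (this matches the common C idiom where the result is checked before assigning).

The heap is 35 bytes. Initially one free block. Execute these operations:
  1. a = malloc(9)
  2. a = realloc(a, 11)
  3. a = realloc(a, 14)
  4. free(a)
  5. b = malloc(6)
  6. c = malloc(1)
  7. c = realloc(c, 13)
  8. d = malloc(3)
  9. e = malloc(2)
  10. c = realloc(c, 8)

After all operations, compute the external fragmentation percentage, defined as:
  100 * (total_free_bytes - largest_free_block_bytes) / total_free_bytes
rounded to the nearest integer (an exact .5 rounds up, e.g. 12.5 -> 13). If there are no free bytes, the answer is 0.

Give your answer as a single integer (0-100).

Answer: 31

Derivation:
Op 1: a = malloc(9) -> a = 0; heap: [0-8 ALLOC][9-34 FREE]
Op 2: a = realloc(a, 11) -> a = 0; heap: [0-10 ALLOC][11-34 FREE]
Op 3: a = realloc(a, 14) -> a = 0; heap: [0-13 ALLOC][14-34 FREE]
Op 4: free(a) -> (freed a); heap: [0-34 FREE]
Op 5: b = malloc(6) -> b = 0; heap: [0-5 ALLOC][6-34 FREE]
Op 6: c = malloc(1) -> c = 6; heap: [0-5 ALLOC][6-6 ALLOC][7-34 FREE]
Op 7: c = realloc(c, 13) -> c = 6; heap: [0-5 ALLOC][6-18 ALLOC][19-34 FREE]
Op 8: d = malloc(3) -> d = 19; heap: [0-5 ALLOC][6-18 ALLOC][19-21 ALLOC][22-34 FREE]
Op 9: e = malloc(2) -> e = 22; heap: [0-5 ALLOC][6-18 ALLOC][19-21 ALLOC][22-23 ALLOC][24-34 FREE]
Op 10: c = realloc(c, 8) -> c = 6; heap: [0-5 ALLOC][6-13 ALLOC][14-18 FREE][19-21 ALLOC][22-23 ALLOC][24-34 FREE]
Free blocks: [5 11] total_free=16 largest=11 -> 100*(16-11)/16 = 500/16 = 31.25 -> rounds to 31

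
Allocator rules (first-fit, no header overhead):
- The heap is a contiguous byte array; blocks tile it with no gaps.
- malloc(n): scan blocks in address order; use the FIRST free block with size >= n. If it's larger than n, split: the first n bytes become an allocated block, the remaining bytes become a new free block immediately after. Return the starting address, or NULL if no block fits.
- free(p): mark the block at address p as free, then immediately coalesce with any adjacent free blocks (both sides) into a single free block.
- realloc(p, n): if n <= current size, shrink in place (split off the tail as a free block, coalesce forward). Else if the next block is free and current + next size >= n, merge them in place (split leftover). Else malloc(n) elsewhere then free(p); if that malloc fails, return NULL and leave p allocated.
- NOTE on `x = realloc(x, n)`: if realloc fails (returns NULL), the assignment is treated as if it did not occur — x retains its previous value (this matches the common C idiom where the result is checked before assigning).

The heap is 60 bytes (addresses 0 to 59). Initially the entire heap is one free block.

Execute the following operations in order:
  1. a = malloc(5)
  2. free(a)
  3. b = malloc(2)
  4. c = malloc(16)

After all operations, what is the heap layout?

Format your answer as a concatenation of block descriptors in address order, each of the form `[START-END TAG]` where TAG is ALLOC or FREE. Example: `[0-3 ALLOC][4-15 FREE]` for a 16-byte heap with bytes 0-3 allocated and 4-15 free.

Answer: [0-1 ALLOC][2-17 ALLOC][18-59 FREE]

Derivation:
Op 1: a = malloc(5) -> a = 0; heap: [0-4 ALLOC][5-59 FREE]
Op 2: free(a) -> (freed a); heap: [0-59 FREE]
Op 3: b = malloc(2) -> b = 0; heap: [0-1 ALLOC][2-59 FREE]
Op 4: c = malloc(16) -> c = 2; heap: [0-1 ALLOC][2-17 ALLOC][18-59 FREE]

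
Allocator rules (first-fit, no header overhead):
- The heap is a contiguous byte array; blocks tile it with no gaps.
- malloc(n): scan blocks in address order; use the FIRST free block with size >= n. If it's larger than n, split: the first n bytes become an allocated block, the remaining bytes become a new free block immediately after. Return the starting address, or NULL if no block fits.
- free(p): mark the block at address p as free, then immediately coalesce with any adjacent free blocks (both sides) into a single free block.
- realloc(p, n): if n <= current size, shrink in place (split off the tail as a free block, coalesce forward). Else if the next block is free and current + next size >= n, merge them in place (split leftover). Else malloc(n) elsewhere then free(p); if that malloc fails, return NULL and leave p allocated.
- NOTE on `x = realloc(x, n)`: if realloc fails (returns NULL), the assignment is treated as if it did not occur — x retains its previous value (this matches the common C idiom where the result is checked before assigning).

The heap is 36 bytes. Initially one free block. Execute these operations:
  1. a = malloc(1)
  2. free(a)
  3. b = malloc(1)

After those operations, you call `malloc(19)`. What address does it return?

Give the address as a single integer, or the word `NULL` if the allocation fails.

Op 1: a = malloc(1) -> a = 0; heap: [0-0 ALLOC][1-35 FREE]
Op 2: free(a) -> (freed a); heap: [0-35 FREE]
Op 3: b = malloc(1) -> b = 0; heap: [0-0 ALLOC][1-35 FREE]
malloc(19): first-fit scan over [0-0 ALLOC][1-35 FREE] -> 1

Answer: 1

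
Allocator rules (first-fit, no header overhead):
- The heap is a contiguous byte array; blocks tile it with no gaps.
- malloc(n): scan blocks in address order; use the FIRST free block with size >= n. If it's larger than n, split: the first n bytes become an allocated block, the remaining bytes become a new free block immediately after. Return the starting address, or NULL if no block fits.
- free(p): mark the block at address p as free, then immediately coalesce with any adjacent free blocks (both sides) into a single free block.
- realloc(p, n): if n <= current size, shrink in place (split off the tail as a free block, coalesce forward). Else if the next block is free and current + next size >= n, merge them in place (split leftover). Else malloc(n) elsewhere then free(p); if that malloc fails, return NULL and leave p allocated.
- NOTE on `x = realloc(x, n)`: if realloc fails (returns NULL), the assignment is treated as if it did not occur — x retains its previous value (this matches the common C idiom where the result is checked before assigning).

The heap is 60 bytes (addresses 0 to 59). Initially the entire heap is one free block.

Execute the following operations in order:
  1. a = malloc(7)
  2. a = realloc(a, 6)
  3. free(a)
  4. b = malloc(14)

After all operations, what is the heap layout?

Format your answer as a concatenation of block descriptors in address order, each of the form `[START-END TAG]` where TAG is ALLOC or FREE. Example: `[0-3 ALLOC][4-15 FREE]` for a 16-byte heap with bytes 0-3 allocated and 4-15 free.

Answer: [0-13 ALLOC][14-59 FREE]

Derivation:
Op 1: a = malloc(7) -> a = 0; heap: [0-6 ALLOC][7-59 FREE]
Op 2: a = realloc(a, 6) -> a = 0; heap: [0-5 ALLOC][6-59 FREE]
Op 3: free(a) -> (freed a); heap: [0-59 FREE]
Op 4: b = malloc(14) -> b = 0; heap: [0-13 ALLOC][14-59 FREE]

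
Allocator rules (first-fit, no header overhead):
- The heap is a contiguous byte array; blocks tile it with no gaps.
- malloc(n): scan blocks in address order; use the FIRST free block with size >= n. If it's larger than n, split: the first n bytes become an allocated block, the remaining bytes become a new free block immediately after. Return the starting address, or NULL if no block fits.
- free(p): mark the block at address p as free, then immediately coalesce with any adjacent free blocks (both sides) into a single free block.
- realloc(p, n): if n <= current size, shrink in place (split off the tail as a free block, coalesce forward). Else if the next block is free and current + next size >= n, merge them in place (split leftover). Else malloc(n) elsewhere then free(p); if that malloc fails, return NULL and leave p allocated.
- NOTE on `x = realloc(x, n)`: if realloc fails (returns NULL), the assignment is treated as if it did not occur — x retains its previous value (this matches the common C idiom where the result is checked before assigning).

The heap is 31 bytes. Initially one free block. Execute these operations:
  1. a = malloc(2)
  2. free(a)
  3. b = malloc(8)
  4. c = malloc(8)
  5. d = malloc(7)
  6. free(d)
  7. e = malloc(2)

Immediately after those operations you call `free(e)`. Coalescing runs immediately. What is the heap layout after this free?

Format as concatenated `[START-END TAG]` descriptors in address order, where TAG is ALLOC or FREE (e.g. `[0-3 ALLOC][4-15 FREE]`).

Op 1: a = malloc(2) -> a = 0; heap: [0-1 ALLOC][2-30 FREE]
Op 2: free(a) -> (freed a); heap: [0-30 FREE]
Op 3: b = malloc(8) -> b = 0; heap: [0-7 ALLOC][8-30 FREE]
Op 4: c = malloc(8) -> c = 8; heap: [0-7 ALLOC][8-15 ALLOC][16-30 FREE]
Op 5: d = malloc(7) -> d = 16; heap: [0-7 ALLOC][8-15 ALLOC][16-22 ALLOC][23-30 FREE]
Op 6: free(d) -> (freed d); heap: [0-7 ALLOC][8-15 ALLOC][16-30 FREE]
Op 7: e = malloc(2) -> e = 16; heap: [0-7 ALLOC][8-15 ALLOC][16-17 ALLOC][18-30 FREE]
free(e): e = 16 -> block [16-17 ALLOC]; mark free, coalesce with adjacent free neighbors -> [0-7 ALLOC][8-15 ALLOC][16-30 FREE]

Answer: [0-7 ALLOC][8-15 ALLOC][16-30 FREE]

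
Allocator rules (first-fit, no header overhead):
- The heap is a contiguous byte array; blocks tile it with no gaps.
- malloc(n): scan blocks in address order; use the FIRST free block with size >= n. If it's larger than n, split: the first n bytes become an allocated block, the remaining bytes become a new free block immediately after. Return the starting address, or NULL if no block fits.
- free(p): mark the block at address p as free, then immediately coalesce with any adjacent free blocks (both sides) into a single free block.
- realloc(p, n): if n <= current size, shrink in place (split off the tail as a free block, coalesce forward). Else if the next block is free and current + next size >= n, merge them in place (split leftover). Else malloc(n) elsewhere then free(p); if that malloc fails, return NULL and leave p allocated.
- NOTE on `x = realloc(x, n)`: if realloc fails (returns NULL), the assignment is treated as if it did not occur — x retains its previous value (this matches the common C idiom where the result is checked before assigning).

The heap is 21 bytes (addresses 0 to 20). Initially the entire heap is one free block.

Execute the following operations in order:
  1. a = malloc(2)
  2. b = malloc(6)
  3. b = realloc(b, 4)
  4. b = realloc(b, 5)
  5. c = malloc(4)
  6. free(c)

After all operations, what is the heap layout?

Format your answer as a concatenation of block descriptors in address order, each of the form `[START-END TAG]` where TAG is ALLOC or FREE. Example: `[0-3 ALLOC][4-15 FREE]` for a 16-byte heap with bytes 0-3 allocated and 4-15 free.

Op 1: a = malloc(2) -> a = 0; heap: [0-1 ALLOC][2-20 FREE]
Op 2: b = malloc(6) -> b = 2; heap: [0-1 ALLOC][2-7 ALLOC][8-20 FREE]
Op 3: b = realloc(b, 4) -> b = 2; heap: [0-1 ALLOC][2-5 ALLOC][6-20 FREE]
Op 4: b = realloc(b, 5) -> b = 2; heap: [0-1 ALLOC][2-6 ALLOC][7-20 FREE]
Op 5: c = malloc(4) -> c = 7; heap: [0-1 ALLOC][2-6 ALLOC][7-10 ALLOC][11-20 FREE]
Op 6: free(c) -> (freed c); heap: [0-1 ALLOC][2-6 ALLOC][7-20 FREE]

Answer: [0-1 ALLOC][2-6 ALLOC][7-20 FREE]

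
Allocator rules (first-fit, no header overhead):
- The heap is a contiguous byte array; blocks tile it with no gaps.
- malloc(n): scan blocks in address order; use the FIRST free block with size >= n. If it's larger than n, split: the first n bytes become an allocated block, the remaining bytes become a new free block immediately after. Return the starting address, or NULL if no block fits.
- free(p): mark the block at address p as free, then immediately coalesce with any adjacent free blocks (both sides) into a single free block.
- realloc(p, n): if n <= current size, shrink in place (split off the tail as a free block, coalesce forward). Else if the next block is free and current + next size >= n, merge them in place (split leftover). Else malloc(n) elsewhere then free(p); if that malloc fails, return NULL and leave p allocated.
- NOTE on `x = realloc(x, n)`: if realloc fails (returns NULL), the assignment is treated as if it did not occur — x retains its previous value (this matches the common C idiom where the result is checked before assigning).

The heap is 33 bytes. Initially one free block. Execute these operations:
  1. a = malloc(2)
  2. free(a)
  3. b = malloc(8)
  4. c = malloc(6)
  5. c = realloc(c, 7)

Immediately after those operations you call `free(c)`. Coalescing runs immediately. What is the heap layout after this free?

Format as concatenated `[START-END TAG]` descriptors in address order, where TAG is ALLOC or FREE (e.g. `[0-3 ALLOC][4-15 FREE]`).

Op 1: a = malloc(2) -> a = 0; heap: [0-1 ALLOC][2-32 FREE]
Op 2: free(a) -> (freed a); heap: [0-32 FREE]
Op 3: b = malloc(8) -> b = 0; heap: [0-7 ALLOC][8-32 FREE]
Op 4: c = malloc(6) -> c = 8; heap: [0-7 ALLOC][8-13 ALLOC][14-32 FREE]
Op 5: c = realloc(c, 7) -> c = 8; heap: [0-7 ALLOC][8-14 ALLOC][15-32 FREE]
free(c): c = 8 -> block [8-14 ALLOC]; mark free, coalesce with adjacent free neighbors -> [0-7 ALLOC][8-32 FREE]

Answer: [0-7 ALLOC][8-32 FREE]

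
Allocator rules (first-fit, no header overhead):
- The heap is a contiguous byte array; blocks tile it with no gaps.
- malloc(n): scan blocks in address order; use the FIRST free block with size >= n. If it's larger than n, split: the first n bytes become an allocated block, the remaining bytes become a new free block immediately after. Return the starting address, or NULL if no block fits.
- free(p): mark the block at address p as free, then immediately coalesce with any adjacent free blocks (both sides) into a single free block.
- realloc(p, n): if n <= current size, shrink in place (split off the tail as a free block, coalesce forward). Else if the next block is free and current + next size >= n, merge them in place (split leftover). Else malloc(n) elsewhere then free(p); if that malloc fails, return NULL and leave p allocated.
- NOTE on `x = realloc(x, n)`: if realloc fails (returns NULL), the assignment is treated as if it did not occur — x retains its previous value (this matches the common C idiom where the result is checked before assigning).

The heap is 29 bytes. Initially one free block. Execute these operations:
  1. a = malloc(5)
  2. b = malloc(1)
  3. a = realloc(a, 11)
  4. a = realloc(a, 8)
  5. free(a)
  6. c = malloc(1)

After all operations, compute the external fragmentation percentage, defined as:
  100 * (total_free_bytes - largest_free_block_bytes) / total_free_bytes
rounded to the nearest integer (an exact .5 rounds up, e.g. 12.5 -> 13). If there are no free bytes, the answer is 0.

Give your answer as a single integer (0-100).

Answer: 15

Derivation:
Op 1: a = malloc(5) -> a = 0; heap: [0-4 ALLOC][5-28 FREE]
Op 2: b = malloc(1) -> b = 5; heap: [0-4 ALLOC][5-5 ALLOC][6-28 FREE]
Op 3: a = realloc(a, 11) -> a = 6; heap: [0-4 FREE][5-5 ALLOC][6-16 ALLOC][17-28 FREE]
Op 4: a = realloc(a, 8) -> a = 6; heap: [0-4 FREE][5-5 ALLOC][6-13 ALLOC][14-28 FREE]
Op 5: free(a) -> (freed a); heap: [0-4 FREE][5-5 ALLOC][6-28 FREE]
Op 6: c = malloc(1) -> c = 0; heap: [0-0 ALLOC][1-4 FREE][5-5 ALLOC][6-28 FREE]
Free blocks: [4 23] total_free=27 largest=23 -> 100*(27-23)/27 = 400/27 ≈ 14.815 -> rounds to 15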